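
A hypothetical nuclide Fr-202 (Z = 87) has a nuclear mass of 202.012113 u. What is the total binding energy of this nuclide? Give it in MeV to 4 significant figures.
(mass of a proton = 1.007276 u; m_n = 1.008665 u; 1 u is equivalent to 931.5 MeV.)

1507 MeV

Total constituent mass: 87 × 1.007276 + 115 × 1.008665 = 203.629487 u
The mass defect is 203.629487 − 202.012113 = 1.617374 u.
Binding energy = Δm·c² = 1.617374 × 931.5 MeV/u = 1506.58 MeV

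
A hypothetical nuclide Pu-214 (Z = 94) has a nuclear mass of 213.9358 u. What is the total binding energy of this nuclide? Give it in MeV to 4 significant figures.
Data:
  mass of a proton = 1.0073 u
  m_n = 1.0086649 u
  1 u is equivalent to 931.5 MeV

Σm = 94·m_p + 120·m_n = 94.6862 + 121.0397880 = 215.7259880 u
The mass defect is 215.7259880 − 213.9358 = 1.7901880 u.
Converting to energy: 1.7901880 u × 931.5 MeV/u = 1667.56 MeV

1668 MeV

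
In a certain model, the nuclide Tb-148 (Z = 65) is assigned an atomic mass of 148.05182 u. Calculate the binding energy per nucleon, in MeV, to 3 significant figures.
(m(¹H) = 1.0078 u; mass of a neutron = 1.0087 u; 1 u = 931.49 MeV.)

Σm = 65·m(¹H) + 83·m_n = 65.5070 + 83.7221 = 149.2291 u
Mass defect Δm = 149.2291 − 148.05182 = 1.17728 u
Converting to energy: 1.17728 u × 931.49 MeV/u = 1096.62 MeV
Dividing by A = 148 gives 7.410 MeV per nucleon.

7.41 MeV/nucleon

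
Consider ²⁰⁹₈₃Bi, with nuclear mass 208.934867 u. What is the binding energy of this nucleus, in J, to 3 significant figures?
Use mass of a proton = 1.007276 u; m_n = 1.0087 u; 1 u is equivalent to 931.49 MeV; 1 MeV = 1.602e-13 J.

Σm = 83·m_p + 126·m_n = 83.603908 + 127.0962 = 210.700108 u
The mass defect is 210.700108 − 208.934867 = 1.765241 u.
Converting to energy: 1.765241 u × 931.49 MeV/u = 1644.30 MeV
In joules: 1644.30 MeV × 1.602e-13 J/MeV = 2.6342e-10 J

2.63e-10 J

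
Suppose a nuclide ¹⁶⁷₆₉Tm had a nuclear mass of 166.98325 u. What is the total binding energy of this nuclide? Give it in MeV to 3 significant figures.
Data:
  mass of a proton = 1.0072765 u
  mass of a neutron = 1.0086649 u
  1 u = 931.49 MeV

With 69 protons and 98 neutrons (A = 167):
Total constituent mass: 69 × 1.0072765 + 98 × 1.0086649 = 168.3512387 u
Δm = 168.3512387 − 166.98325 = 1.3679887 u
Converting to energy: 1.3679887 u × 931.49 MeV/u = 1274.27 MeV

1270 MeV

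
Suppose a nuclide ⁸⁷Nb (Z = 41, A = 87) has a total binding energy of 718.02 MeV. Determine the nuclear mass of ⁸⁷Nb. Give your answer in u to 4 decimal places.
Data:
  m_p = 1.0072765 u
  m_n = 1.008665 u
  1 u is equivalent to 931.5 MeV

Mass defect = 718.02 MeV / (931.5 MeV/u) = 0.770821 u
Constituent mass = 41(1.0072765) + 46(1.008665) = 87.6969265 u
Nuclear mass = 87.6969265 − 0.770821 = 86.9261055 u ≈ 86.9261 u (to 4 decimal places)

86.9261 u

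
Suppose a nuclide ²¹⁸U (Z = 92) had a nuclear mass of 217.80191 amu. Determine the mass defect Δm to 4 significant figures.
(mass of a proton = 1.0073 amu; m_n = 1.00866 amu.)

1.961 amu

Total constituent mass: 92 × 1.0073 + 126 × 1.00866 = 219.76276 amu
Δm = 219.76276 − 217.80191 = 1.96085 amu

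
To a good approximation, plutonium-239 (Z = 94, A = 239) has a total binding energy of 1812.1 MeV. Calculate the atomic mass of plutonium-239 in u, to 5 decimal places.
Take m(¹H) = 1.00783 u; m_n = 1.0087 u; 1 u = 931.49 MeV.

239.05214 u

Mass defect = 1812.1 MeV / (931.49 MeV/u) = 1.9453778 u
Constituent mass = 94(1.00783) + 145(1.0087) = 240.99752 u
Atomic mass = 240.99752 − 1.9453778 = 239.0521422 u ≈ 239.05214 u (to 5 decimal places)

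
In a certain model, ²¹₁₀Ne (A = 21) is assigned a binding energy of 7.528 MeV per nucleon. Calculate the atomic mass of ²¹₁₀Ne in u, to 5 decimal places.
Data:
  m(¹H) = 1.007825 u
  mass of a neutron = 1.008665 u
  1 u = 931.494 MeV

21.00385 u

Total binding energy = 21 × 7.528 = 158.088 MeV
Mass defect = 158.088 MeV / (931.494 MeV/u) = 0.1697145 u
Constituent mass = 10(1.007825) + 11(1.008665) = 21.173565 u
Atomic mass = 21.173565 − 0.1697145 = 21.0038505 u ≈ 21.00385 u (to 5 decimal places)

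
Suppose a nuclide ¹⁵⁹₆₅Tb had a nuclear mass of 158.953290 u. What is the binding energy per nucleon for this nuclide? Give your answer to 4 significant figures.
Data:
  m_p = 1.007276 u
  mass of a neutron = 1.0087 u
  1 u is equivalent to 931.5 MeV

Σm = 65·m_p + 94·m_n = 65.472940 + 94.8178 = 160.290740 u
The mass defect is 160.290740 − 158.953290 = 1.337450 u.
E_B = 1.337450 × 931.5 = 1245.83 MeV
Dividing by A = 159 gives 7.835 MeV per nucleon.

7.835 MeV/nucleon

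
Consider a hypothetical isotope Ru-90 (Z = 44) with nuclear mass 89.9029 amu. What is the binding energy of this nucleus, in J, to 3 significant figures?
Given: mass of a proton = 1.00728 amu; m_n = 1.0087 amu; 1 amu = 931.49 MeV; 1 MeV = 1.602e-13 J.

1.22e-10 J

Mass of separated nucleons = 44(1.00728) + 46(1.0087) = 44.32032 + 46.4002 = 90.72052 amu
Mass defect Δm = 90.72052 − 89.9029 = 0.81762 amu
E_B = 0.81762 × 931.49 = 761.605 MeV
In joules: 761.605 MeV × 1.602e-13 J/MeV = 1.2201e-10 J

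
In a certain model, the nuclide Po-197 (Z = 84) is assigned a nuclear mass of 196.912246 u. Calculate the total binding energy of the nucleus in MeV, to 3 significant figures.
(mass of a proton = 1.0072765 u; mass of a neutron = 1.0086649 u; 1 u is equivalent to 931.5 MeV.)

1560 MeV

Z = 84, so N = A − Z = 197 − 84 = 113.
Σm = 84·m_p + 113·m_n = 84.6112260 + 113.9791337 = 198.5903597 u
Mass defect Δm = 198.5903597 − 196.912246 = 1.6781137 u
Converting to energy: 1.6781137 u × 931.5 MeV/u = 1563.16 MeV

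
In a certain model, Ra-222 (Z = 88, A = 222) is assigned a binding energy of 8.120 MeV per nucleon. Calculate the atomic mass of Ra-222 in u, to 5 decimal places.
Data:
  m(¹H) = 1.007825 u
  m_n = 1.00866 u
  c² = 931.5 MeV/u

221.91384 u

Total binding energy = 222 × 8.120 = 1802.640 MeV
Mass defect = 1802.640 MeV / (931.5 MeV/u) = 1.9352013 u
Constituent mass = 88(1.007825) + 134(1.00866) = 223.849040 u
Atomic mass = 223.849040 − 1.9352013 = 221.9138387 u ≈ 221.91384 u (to 5 decimal places)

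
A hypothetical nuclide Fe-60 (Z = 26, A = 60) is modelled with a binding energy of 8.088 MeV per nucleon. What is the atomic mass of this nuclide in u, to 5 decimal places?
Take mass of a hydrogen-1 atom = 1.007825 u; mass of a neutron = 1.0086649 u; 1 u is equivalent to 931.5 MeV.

Total binding energy = 60 × 8.088 = 485.280 MeV
Mass defect = 485.280 MeV / (931.5 MeV/u) = 0.5209662 u
Constituent mass = 26(1.007825) + 34(1.0086649) = 60.4980566 u
Atomic mass = 60.4980566 − 0.5209662 = 59.9770904 u ≈ 59.97709 u (to 5 decimal places)

59.97709 u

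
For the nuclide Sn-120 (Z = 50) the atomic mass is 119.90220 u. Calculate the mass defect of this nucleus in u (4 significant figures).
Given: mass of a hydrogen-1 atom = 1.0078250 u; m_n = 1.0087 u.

1.098 u

Total constituent mass: 50 × 1.0078250 + 70 × 1.0087 = 121.0002500 u
Mass defect Δm = 121.0002500 − 119.90220 = 1.0980500 u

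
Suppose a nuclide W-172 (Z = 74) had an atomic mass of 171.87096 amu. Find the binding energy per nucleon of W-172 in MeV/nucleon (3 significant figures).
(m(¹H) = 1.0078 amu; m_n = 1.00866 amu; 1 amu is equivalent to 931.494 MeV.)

The nucleus contains 74 protons and 172 − 74 = 98 neutrons.
Total constituent mass: 74 × 1.0078 + 98 × 1.00866 = 173.42588 amu
The mass defect is 173.42588 − 171.87096 = 1.55492 amu.
Converting to energy: 1.55492 amu × 931.494 MeV/amu = 1448.40 MeV
Per nucleon: 1448.40 / 172 = 8.421 MeV

8.42 MeV/nucleon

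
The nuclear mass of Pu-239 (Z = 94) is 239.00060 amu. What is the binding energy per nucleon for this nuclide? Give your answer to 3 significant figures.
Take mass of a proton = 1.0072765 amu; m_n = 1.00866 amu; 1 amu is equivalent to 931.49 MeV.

7.56 MeV/nucleon

The nucleus contains 94 protons and 239 − 94 = 145 neutrons.
Mass of separated nucleons = 94(1.0072765) + 145(1.00866) = 94.6839910 + 146.25570 = 240.9396910 amu
Δm = 240.9396910 − 239.00060 = 1.9390910 amu
Binding energy = Δm·c² = 1.9390910 × 931.49 MeV/amu = 1806.244 MeV
Dividing by A = 239 gives 7.558 MeV per nucleon.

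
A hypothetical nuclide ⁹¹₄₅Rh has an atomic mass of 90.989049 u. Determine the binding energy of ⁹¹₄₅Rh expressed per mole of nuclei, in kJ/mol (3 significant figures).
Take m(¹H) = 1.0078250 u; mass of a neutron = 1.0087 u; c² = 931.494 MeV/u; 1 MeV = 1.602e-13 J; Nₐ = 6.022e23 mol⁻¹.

6.86e+10 kJ/mol

The nucleus contains 45 protons and 91 − 45 = 46 neutrons.
Total constituent mass: 45 × 1.0078250 + 46 × 1.0087 = 91.7523250 u
Δm = 91.7523250 − 90.989049 = 0.7632760 u
E_B = 0.7632760 × 931.494 = 710.987 MeV
Per nucleus in joules: 710.987 MeV × 1.602e-13 J/MeV = 1.1390e-10 J
Per mole: 1.1390e-10 J × 6.022e23 mol⁻¹ = 6.8591e+13 J/mol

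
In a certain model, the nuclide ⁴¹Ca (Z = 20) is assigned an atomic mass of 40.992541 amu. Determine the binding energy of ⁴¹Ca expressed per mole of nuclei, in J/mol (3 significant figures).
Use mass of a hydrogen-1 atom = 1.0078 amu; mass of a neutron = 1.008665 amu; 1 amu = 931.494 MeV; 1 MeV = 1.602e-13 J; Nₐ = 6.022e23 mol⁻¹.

The nucleus contains 20 protons and 41 − 20 = 21 neutrons.
Total constituent mass: 20 × 1.0078 + 21 × 1.008665 = 41.337965 amu
The mass defect is 41.337965 − 40.992541 = 0.345424 amu.
Converting to energy: 0.345424 amu × 931.494 MeV/amu = 321.760 MeV
Per nucleus in joules: 321.760 MeV × 1.602e-13 J/MeV = 5.1546e-11 J
Per mole: 5.1546e-11 J × 6.022e23 mol⁻¹ = 3.1041e+13 J/mol

3.10e+13 J/mol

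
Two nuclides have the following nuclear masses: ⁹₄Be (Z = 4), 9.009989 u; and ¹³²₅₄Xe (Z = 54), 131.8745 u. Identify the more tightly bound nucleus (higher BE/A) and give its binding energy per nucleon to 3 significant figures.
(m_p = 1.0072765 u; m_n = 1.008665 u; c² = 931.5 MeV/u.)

⁹₄Be: Σm = 4(1.0072765) + 5(1.008665) = 9.0724310 u; Δm = 0.0624420 u; E_B = 58.165 MeV; E_B/A = 6.463 MeV
¹³²₅₄Xe: Σm = 54(1.0072765) + 78(1.008665) = 133.0688010 u; Δm = 1.1943010 u; E_B = 1112.5 MeV; E_B/A = 8.428 MeV
¹³²₅₄Xe has the higher binding energy per nucleon, so it is the more tightly bound nucleus.

¹³²₅₄Xe; 8.43 MeV/nucleon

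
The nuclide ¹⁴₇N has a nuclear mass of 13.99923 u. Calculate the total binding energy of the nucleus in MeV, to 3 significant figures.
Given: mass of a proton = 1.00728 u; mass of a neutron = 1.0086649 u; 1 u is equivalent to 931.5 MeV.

105 MeV

Z = 7, so N = A − Z = 14 − 7 = 7.
Total constituent mass: 7 × 1.00728 + 7 × 1.0086649 = 14.1116143 u
The mass defect is 14.1116143 − 13.99923 = 0.1123843 u.
Converting to energy: 0.1123843 u × 931.5 MeV/u = 104.686 MeV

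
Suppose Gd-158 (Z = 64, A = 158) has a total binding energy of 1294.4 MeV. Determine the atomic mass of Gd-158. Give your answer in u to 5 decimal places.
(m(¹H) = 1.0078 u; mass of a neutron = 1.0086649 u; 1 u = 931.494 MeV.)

Mass defect = 1294.4 MeV / (931.494 MeV/u) = 1.38959564 u
Constituent mass = 64(1.0078) + 94(1.0086649) = 159.3137006 u
Atomic mass = 159.3137006 − 1.38959564 = 157.92410496 u ≈ 157.92410 u (to 5 decimal places)

157.92410 u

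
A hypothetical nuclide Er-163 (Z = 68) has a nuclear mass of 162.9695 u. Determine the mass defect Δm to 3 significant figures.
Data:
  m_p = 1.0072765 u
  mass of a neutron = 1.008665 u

1.35 u

Σm = 68·m_p + 95·m_n = 68.4948020 + 95.823175 = 164.3179770 u
Mass defect Δm = 164.3179770 − 162.9695 = 1.3484770 u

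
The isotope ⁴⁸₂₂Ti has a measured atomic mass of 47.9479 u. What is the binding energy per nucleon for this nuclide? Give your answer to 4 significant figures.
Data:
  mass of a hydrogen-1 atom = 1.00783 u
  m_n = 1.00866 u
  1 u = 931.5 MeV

Total constituent mass: 22 × 1.00783 + 26 × 1.00866 = 48.39742 u
Δm = 48.39742 − 47.9479 = 0.44952 u
Converting to energy: 0.44952 u × 931.5 MeV/u = 418.7279 MeV
BE/A = 418.7279 MeV / 48 = 8.723 MeV/nucleon

8.723 MeV/nucleon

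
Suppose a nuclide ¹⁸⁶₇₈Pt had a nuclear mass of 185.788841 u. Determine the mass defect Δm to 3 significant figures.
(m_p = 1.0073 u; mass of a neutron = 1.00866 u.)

With 78 protons and 108 neutrons (A = 186):
Total constituent mass: 78 × 1.0073 + 108 × 1.00866 = 187.50468 u
The mass defect is 187.50468 − 185.788841 = 1.715839 u.

1.72 u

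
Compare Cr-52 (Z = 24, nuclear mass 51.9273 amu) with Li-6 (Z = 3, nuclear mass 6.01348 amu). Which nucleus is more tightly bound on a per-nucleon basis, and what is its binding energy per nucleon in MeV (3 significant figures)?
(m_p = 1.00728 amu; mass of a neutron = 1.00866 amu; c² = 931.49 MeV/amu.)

Cr-52: Σm = 24(1.00728) + 28(1.00866) = 52.41720 amu; Δm = 0.48990 amu; E_B = 456.34 MeV; E_B/A = 8.776 MeV
Li-6: Σm = 3(1.00728) + 3(1.00866) = 6.04782 amu; Δm = 0.03434 amu; E_B = 31.987 MeV; E_B/A = 5.331 MeV
Cr-52 has the higher binding energy per nucleon, so it is the more tightly bound nucleus.

Cr-52; 8.78 MeV/nucleon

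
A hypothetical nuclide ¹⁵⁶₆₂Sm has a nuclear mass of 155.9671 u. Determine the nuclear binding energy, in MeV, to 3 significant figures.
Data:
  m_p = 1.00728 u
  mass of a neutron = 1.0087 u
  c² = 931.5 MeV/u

Σm = 62·m_p + 94·m_n = 62.45136 + 94.8178 = 157.26916 u
Δm = 157.26916 − 155.9671 = 1.30206 u
E_B = 1.30206 × 931.5 = 1212.87 MeV

1210 MeV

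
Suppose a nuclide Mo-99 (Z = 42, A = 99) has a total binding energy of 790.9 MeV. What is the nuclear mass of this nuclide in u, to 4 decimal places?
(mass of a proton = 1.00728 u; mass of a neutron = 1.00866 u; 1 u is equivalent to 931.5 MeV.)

Mass defect = 790.9 MeV / (931.5 MeV/u) = 0.849061 u
Constituent mass = 42(1.00728) + 57(1.00866) = 99.79938 u
Nuclear mass = 99.79938 − 0.849061 = 98.950319 u ≈ 98.9503 u (to 4 decimal places)

98.9503 u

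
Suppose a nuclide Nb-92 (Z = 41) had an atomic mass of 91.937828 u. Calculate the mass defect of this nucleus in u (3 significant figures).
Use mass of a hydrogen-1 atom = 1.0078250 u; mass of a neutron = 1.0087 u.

Σm = 41·m(¹H) + 51·m_n = 41.3208250 + 51.4437 = 92.7645250 u
Δm = 92.7645250 − 91.937828 = 0.8266970 u

0.827 u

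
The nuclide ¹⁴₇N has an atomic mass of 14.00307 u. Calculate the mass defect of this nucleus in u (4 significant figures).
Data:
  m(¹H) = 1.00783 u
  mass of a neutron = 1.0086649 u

With 7 protons and 7 neutrons (A = 14):
Mass of separated nucleons = 7(1.00783) + 7(1.0086649) = 7.05481 + 7.0606543 = 14.1154643 u
The mass defect is 14.1154643 − 14.00307 = 0.1123943 u.

0.1124 u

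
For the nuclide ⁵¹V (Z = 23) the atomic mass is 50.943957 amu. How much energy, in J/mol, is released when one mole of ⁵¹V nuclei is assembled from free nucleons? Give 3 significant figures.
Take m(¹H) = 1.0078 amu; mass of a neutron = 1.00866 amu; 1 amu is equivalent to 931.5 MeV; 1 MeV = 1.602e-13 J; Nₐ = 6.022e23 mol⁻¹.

Z = 23, so N = A − Z = 51 − 23 = 28.
Total constituent mass: 23 × 1.0078 + 28 × 1.00866 = 51.42188 amu
Mass defect Δm = 51.42188 − 50.943957 = 0.477923 amu
E_B = 0.477923 × 931.5 = 445.185 MeV
Per nucleus in joules: 445.185 MeV × 1.602e-13 J/MeV = 7.1319e-11 J
Per mole: 7.1319e-11 J × 6.022e23 mol⁻¹ = 4.2948e+13 J/mol

4.29e+13 J/mol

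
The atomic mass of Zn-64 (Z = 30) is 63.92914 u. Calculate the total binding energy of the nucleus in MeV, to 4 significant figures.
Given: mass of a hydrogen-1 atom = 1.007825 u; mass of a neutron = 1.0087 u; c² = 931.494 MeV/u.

560.2 MeV

Mass of separated nucleons = 30(1.007825) + 34(1.0087) = 30.234750 + 34.2958 = 64.530550 u
The mass defect is 64.530550 − 63.92914 = 0.601410 u.
E_B = 0.601410 × 931.494 = 560.210 MeV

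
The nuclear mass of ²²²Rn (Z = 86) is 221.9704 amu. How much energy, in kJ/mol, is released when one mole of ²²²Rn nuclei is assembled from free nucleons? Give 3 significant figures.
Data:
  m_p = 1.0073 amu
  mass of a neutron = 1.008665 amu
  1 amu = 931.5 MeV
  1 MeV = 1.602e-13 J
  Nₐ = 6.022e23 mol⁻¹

Mass of separated nucleons = 86(1.0073) + 136(1.008665) = 86.6278 + 137.178440 = 223.806240 amu
The mass defect is 223.806240 − 221.9704 = 1.835840 amu.
Converting to energy: 1.835840 amu × 931.5 MeV/amu = 1710.08 MeV
Per nucleus in joules: 1710.08 MeV × 1.602e-13 J/MeV = 2.7395e-10 J
Per mole: 2.7395e-10 J × 6.022e23 mol⁻¹ = 1.6497e+14 J/mol

1.65e+11 kJ/mol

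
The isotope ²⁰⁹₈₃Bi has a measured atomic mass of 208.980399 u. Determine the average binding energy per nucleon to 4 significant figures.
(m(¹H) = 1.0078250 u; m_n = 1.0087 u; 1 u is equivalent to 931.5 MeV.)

7.868 MeV/nucleon

Mass of separated nucleons = 83(1.0078250) + 126(1.0087) = 83.6494750 + 127.0962 = 210.7456750 u
Δm = 210.7456750 − 208.980399 = 1.7652760 u
Converting to energy: 1.7652760 u × 931.5 MeV/u = 1644.35 MeV
Dividing by A = 209 gives 7.868 MeV per nucleon.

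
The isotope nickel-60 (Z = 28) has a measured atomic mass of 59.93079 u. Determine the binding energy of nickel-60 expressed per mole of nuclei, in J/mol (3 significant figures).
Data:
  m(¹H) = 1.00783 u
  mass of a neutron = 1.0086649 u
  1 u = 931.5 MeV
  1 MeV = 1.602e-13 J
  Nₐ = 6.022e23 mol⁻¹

5.08e+13 J/mol

Mass of separated nucleons = 28(1.00783) + 32(1.0086649) = 28.21924 + 32.2772768 = 60.4965168 u
The mass defect is 60.4965168 − 59.93079 = 0.5657268 u.
E_B = 0.5657268 × 931.5 = 526.975 MeV
Per nucleus in joules: 526.975 MeV × 1.602e-13 J/MeV = 8.4421e-11 J
Per mole: 8.4421e-11 J × 6.022e23 mol⁻¹ = 5.0838e+13 J/mol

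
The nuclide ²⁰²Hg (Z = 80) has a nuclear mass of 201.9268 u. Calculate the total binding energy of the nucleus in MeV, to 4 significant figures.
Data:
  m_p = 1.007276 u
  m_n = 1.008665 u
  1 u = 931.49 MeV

1595 MeV

With 80 protons and 122 neutrons (A = 202):
Mass of separated nucleons = 80(1.007276) + 122(1.008665) = 80.582080 + 123.057130 = 203.639210 u
Mass defect Δm = 203.639210 − 201.9268 = 1.712410 u
Converting to energy: 1.712410 u × 931.49 MeV/u = 1595.09 MeV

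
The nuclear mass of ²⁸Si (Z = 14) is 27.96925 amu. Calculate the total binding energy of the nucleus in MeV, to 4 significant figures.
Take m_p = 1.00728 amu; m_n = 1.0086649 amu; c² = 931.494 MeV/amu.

236.6 MeV

With 14 protons and 14 neutrons (A = 28):
Σm = 14·m_p + 14·m_n = 14.10192 + 14.1213086 = 28.2232286 amu
Mass defect Δm = 28.2232286 − 27.96925 = 0.2539786 amu
Converting to energy: 0.2539786 amu × 931.494 MeV/amu = 236.580 MeV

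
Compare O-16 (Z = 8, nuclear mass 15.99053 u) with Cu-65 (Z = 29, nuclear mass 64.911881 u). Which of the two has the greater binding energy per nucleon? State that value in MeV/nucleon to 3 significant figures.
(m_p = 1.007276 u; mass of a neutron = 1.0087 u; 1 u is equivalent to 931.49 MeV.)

O-16: Σm = 8(1.007276) + 8(1.0087) = 16.127808 u; Δm = 0.137278 u; E_B = 127.87 MeV; E_B/A = 7.992 MeV
Cu-65: Σm = 29(1.007276) + 36(1.0087) = 65.524204 u; Δm = 0.612323 u; E_B = 570.373 MeV; E_B/A = 8.77497 MeV
Cu-65 has the higher binding energy per nucleon, so it is the more tightly bound nucleus.

Cu-65; 8.77 MeV/nucleon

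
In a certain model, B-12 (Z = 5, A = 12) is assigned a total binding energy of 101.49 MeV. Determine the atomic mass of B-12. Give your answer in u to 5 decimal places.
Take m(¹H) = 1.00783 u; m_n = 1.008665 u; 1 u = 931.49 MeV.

11.99085 u

Mass defect = 101.49 MeV / (931.49 MeV/u) = 0.1089545 u
Constituent mass = 5(1.00783) + 7(1.008665) = 12.099805 u
Atomic mass = 12.099805 − 0.1089545 = 11.9908505 u ≈ 11.99085 u (to 5 decimal places)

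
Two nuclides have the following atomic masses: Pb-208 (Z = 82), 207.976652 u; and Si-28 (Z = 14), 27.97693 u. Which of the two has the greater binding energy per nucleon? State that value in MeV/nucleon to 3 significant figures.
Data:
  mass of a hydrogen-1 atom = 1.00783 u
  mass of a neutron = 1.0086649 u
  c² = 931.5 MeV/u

Pb-208: Σm = 82(1.00783) + 126(1.0086649) = 209.7338374 u; Δm = 1.7571854 u; E_B = 1636.8 MeV; E_B/A = 7.869 MeV
Si-28: Σm = 14(1.00783) + 14(1.0086649) = 28.2309286 u; Δm = 0.2539986 u; E_B = 236.60 MeV; E_B/A = 8.450 MeV
Si-28 has the higher binding energy per nucleon, so it is the more tightly bound nucleus.

Si-28; 8.45 MeV/nucleon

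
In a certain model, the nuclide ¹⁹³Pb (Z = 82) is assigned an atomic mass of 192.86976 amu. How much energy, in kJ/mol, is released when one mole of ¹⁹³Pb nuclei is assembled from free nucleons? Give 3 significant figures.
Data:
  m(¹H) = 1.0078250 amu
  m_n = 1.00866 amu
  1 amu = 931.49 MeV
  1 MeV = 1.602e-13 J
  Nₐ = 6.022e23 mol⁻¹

1.56e+11 kJ/mol

The nucleus contains 82 protons and 193 − 82 = 111 neutrons.
Total constituent mass: 82 × 1.0078250 + 111 × 1.00866 = 194.6029100 amu
Mass defect Δm = 194.6029100 − 192.86976 = 1.7331500 amu
E_B = 1.7331500 × 931.49 = 1614.41 MeV
Per nucleus in joules: 1614.41 MeV × 1.602e-13 J/MeV = 2.5863e-10 J
Per mole: 2.5863e-10 J × 6.022e23 mol⁻¹ = 1.5575e+14 J/mol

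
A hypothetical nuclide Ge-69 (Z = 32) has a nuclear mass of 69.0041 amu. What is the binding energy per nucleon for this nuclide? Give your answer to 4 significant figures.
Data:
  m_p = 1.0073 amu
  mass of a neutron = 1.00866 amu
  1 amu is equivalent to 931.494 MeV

7.424 MeV/nucleon

The nucleus contains 32 protons and 69 − 32 = 37 neutrons.
Mass of separated nucleons = 32(1.0073) + 37(1.00866) = 32.2336 + 37.32042 = 69.55402 amu
Mass defect Δm = 69.55402 − 69.0041 = 0.54992 amu
Binding energy = Δm·c² = 0.54992 × 931.494 MeV/amu = 512.247 MeV
Per nucleon: 512.247 / 69 = 7.424 MeV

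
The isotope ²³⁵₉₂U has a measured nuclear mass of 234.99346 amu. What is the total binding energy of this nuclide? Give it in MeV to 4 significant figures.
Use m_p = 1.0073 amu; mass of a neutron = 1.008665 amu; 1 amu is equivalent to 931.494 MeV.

1786 MeV

With 92 protons and 143 neutrons (A = 235):
Σm = 92·m_p + 143·m_n = 92.6716 + 144.239095 = 236.910695 amu
Mass defect Δm = 236.910695 − 234.99346 = 1.917235 amu
E_B = 1.917235 × 931.494 = 1785.89 MeV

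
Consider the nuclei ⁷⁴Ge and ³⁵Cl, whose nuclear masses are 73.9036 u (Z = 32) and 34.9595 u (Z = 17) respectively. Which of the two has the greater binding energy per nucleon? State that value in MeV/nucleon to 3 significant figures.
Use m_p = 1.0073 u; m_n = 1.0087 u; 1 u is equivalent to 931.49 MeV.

⁷⁴Ge; 8.75 MeV/nucleon

⁷⁴Ge: Σm = 32(1.0073) + 42(1.0087) = 74.5990 u; Δm = 0.6954 u; E_B = 647.758 MeV; E_B/A = 8.753 MeV
³⁵Cl: Σm = 17(1.0073) + 18(1.0087) = 35.2807 u; Δm = 0.3212 u; E_B = 299.19 MeV; E_B/A = 8.548 MeV
⁷⁴Ge has the higher binding energy per nucleon, so it is the more tightly bound nucleus.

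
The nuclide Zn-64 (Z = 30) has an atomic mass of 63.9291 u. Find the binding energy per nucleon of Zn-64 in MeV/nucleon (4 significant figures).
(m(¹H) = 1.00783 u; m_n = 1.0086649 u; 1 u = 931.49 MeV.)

The nucleus contains 30 protons and 64 − 30 = 34 neutrons.
Mass of separated nucleons = 30(1.00783) + 34(1.0086649) = 30.23490 + 34.2946066 = 64.5295066 u
Δm = 64.5295066 − 63.9291 = 0.6004066 u
Converting to energy: 0.6004066 u × 931.49 MeV/u = 559.273 MeV
Dividing by A = 64 gives 8.739 MeV per nucleon.

8.739 MeV/nucleon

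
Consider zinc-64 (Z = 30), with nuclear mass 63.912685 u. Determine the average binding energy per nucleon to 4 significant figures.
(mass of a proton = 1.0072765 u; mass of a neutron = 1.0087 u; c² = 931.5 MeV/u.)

Mass of separated nucleons = 30(1.0072765) + 34(1.0087) = 30.2182950 + 34.2958 = 64.5140950 u
The mass defect is 64.5140950 − 63.912685 = 0.6014100 u.
Converting to energy: 0.6014100 u × 931.5 MeV/u = 560.213 MeV
BE/A = 560.213 MeV / 64 = 8.753 MeV/nucleon

8.753 MeV/nucleon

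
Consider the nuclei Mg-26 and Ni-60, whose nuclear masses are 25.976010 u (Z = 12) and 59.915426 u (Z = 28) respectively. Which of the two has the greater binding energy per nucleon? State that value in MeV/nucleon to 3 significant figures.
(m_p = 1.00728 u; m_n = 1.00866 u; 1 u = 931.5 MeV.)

Mg-26: Σm = 12(1.00728) + 14(1.00866) = 26.20860 u; Δm = 0.232590 u; E_B = 216.66 MeV; E_B/A = 8.333 MeV
Ni-60: Σm = 28(1.00728) + 32(1.00866) = 60.48096 u; Δm = 0.565534 u; E_B = 526.79 MeV; E_B/A = 8.780 MeV
Ni-60 has the higher binding energy per nucleon, so it is the more tightly bound nucleus.

Ni-60; 8.78 MeV/nucleon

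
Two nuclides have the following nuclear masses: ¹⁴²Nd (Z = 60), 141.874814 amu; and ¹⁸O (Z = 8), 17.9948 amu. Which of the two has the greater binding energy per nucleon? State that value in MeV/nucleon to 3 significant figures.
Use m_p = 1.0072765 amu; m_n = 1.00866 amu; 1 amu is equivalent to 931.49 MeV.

¹⁴²Nd: Σm = 60(1.0072765) + 82(1.00866) = 143.1467100 amu; Δm = 1.2718960 amu; E_B = 1184.76 MeV; E_B/A = 8.343 MeV
¹⁸O: Σm = 8(1.0072765) + 10(1.00866) = 18.1448120 amu; Δm = 0.1500120 amu; E_B = 139.73 MeV; E_B/A = 7.763 MeV
¹⁴²Nd has the higher binding energy per nucleon, so it is the more tightly bound nucleus.

¹⁴²Nd; 8.34 MeV/nucleon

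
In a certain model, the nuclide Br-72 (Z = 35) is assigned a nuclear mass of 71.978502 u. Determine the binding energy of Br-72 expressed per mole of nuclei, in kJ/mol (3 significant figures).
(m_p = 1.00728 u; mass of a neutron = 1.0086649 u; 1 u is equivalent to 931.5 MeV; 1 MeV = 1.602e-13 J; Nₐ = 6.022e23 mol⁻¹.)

5.36e+10 kJ/mol

Total constituent mass: 35 × 1.00728 + 37 × 1.0086649 = 72.5754013 u
Δm = 72.5754013 − 71.978502 = 0.5968993 u
Binding energy = Δm·c² = 0.5968993 × 931.5 MeV/u = 556.012 MeV
Per nucleus in joules: 556.012 MeV × 1.602e-13 J/MeV = 8.9073e-11 J
Per mole: 8.9073e-11 J × 6.022e23 mol⁻¹ = 5.3640e+13 J/mol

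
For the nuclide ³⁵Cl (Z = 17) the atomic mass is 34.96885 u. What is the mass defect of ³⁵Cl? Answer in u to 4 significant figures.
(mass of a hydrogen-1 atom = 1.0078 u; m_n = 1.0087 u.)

0.3204 u

Σm = 17·m(¹H) + 18·m_n = 17.1326 + 18.1566 = 35.2892 u
The mass defect is 35.2892 − 34.96885 = 0.32035 u.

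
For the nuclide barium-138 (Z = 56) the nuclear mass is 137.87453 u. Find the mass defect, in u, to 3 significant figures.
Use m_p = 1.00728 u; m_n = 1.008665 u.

Total constituent mass: 56 × 1.00728 + 82 × 1.008665 = 139.118210 u
Δm = 139.118210 − 137.87453 = 1.243680 u

1.24 u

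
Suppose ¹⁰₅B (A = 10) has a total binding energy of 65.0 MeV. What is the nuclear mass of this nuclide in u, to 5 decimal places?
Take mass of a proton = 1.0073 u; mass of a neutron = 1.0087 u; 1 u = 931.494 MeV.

Mass defect = 65.0 MeV / (931.494 MeV/u) = 0.0697804 u
Constituent mass = 5(1.0073) + 5(1.0087) = 10.0800 u
Nuclear mass = 10.0800 − 0.0697804 = 10.0102196 u ≈ 10.01022 u (to 5 decimal places)

10.01022 u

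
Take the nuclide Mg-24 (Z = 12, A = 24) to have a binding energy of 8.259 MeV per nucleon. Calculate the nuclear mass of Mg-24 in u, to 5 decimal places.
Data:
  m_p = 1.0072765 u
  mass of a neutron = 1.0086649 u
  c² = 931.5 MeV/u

Total binding energy = 24 × 8.259 = 198.216 MeV
Mass defect = 198.216 MeV / (931.5 MeV/u) = 0.2127923 u
Constituent mass = 12(1.0072765) + 12(1.0086649) = 24.1912968 u
Nuclear mass = 24.1912968 − 0.2127923 = 23.9785045 u ≈ 23.97850 u (to 5 decimal places)

23.97850 u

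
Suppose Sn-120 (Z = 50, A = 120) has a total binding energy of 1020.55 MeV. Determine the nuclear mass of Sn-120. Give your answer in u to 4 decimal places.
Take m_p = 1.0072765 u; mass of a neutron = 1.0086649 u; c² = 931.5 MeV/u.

Mass defect = 1020.55 MeV / (931.5 MeV/u) = 1.095598 u
Constituent mass = 50(1.0072765) + 70(1.0086649) = 120.9703680 u
Nuclear mass = 120.9703680 − 1.095598 = 119.8747700 u ≈ 119.8748 u (to 4 decimal places)

119.8748 u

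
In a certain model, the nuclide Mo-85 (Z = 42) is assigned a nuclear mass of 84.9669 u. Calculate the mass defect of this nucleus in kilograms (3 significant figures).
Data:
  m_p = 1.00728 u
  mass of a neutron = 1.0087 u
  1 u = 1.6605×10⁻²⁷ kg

With 42 protons and 43 neutrons (A = 85):
Total constituent mass: 42 × 1.00728 + 43 × 1.0087 = 85.67986 u
Δm = 85.67986 − 84.9669 = 0.71296 u
In SI units: 0.71296 u × 1.6605×10⁻²⁷ kg/u = 1.1839e-27 kg

1.18e-27 kg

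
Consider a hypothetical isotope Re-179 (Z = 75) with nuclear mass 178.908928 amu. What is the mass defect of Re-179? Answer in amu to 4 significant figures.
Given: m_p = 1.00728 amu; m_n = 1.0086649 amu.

1.538 amu

The nucleus contains 75 protons and 179 − 75 = 104 neutrons.
Σm = 75·m_p + 104·m_n = 75.54600 + 104.9011496 = 180.4471496 amu
The mass defect is 180.4471496 − 178.908928 = 1.5382216 amu.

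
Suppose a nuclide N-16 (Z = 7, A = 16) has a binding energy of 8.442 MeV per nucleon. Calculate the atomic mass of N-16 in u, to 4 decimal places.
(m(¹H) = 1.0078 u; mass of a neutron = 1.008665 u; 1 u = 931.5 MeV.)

Total binding energy = 16 × 8.442 = 135.072 MeV
Mass defect = 135.072 MeV / (931.5 MeV/u) = 0.145005 u
Constituent mass = 7(1.0078) + 9(1.008665) = 16.132585 u
Atomic mass = 16.132585 − 0.145005 = 15.987580 u ≈ 15.9876 u (to 4 decimal places)

15.9876 u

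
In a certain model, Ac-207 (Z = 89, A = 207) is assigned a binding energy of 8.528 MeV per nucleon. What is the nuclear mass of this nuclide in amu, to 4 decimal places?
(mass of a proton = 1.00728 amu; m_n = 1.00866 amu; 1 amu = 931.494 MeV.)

206.7747 amu

Total binding energy = 207 × 8.528 = 1765.296 MeV
Mass defect = 1765.296 MeV / (931.494 MeV/amu) = 1.895123 amu
Constituent mass = 89(1.00728) + 118(1.00866) = 208.66980 amu
Nuclear mass = 208.66980 − 1.895123 = 206.774677 amu ≈ 206.7747 amu (to 4 decimal places)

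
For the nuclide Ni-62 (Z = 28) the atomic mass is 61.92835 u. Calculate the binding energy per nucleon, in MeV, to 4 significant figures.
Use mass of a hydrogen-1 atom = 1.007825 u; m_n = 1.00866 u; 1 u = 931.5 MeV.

8.792 MeV/nucleon

The nucleus contains 28 protons and 62 − 28 = 34 neutrons.
Mass of separated nucleons = 28(1.007825) + 34(1.00866) = 28.219100 + 34.29444 = 62.513540 u
The mass defect is 62.513540 − 61.92835 = 0.585190 u.
E_B = 0.585190 × 931.5 = 545.104 MeV
Per nucleon: 545.104 / 62 = 8.792 MeV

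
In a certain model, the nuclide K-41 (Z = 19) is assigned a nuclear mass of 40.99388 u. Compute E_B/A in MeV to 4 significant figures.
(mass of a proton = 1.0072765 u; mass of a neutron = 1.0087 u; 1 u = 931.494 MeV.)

Z = 19, so N = A − Z = 41 − 19 = 22.
Total constituent mass: 19 × 1.0072765 + 22 × 1.0087 = 41.3296535 u
The mass defect is 41.3296535 − 40.99388 = 0.3357735 u.
Converting to energy: 0.3357735 u × 931.494 MeV/u = 312.771 MeV
BE/A = 312.771 MeV / 41 = 7.629 MeV/nucleon

7.629 MeV/nucleon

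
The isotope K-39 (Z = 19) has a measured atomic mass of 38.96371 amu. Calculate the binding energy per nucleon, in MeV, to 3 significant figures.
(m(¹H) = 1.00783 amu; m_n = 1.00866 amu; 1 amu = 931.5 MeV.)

With 19 protons and 20 neutrons (A = 39):
Total constituent mass: 19 × 1.00783 + 20 × 1.00866 = 39.32197 amu
Mass defect Δm = 39.32197 − 38.96371 = 0.35826 amu
Converting to energy: 0.35826 amu × 931.5 MeV/amu = 333.719 MeV
Per nucleon: 333.719 / 39 = 8.557 MeV

8.56 MeV/nucleon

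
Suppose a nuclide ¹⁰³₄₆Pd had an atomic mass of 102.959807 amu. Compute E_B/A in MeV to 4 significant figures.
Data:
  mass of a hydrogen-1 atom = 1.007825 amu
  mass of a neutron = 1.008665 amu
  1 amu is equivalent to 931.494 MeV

8.085 MeV/nucleon

The nucleus contains 46 protons and 103 − 46 = 57 neutrons.
Total constituent mass: 46 × 1.007825 + 57 × 1.008665 = 103.853855 amu
Δm = 103.853855 − 102.959807 = 0.894048 amu
Binding energy = Δm·c² = 0.894048 × 931.494 MeV/amu = 832.800 MeV
Dividing by A = 103 gives 8.085 MeV per nucleon.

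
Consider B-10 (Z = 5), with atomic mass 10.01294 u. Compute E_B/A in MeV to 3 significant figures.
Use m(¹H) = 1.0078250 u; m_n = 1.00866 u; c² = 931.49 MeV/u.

Z = 5, so N = A − Z = 10 − 5 = 5.
Mass of separated nucleons = 5(1.0078250) + 5(1.00866) = 5.0391250 + 5.04330 = 10.0824250 u
The mass defect is 10.0824250 − 10.01294 = 0.0694850 u.
E_B = 0.0694850 × 931.49 = 64.7246 MeV
Per nucleon: 64.7246 / 10 = 6.472 MeV

6.47 MeV/nucleon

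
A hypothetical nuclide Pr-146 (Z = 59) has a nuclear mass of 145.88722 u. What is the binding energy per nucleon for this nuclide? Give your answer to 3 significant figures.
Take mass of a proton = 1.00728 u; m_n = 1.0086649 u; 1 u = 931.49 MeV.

8.27 MeV/nucleon

With 59 protons and 87 neutrons (A = 146):
Total constituent mass: 59 × 1.00728 + 87 × 1.0086649 = 147.1833663 u
Δm = 147.1833663 − 145.88722 = 1.2961463 u
Converting to energy: 1.2961463 u × 931.49 MeV/u = 1207.35 MeV
Per nucleon: 1207.35 / 146 = 8.270 MeV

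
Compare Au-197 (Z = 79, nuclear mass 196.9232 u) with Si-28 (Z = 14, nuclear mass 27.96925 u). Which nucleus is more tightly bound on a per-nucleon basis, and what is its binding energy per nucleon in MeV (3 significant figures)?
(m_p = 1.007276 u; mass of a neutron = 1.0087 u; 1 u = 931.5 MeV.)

Au-197: Σm = 79(1.007276) + 118(1.0087) = 198.601404 u; Δm = 1.678204 u; E_B = 1563.2 MeV; E_B/A = 7.935 MeV
Si-28: Σm = 14(1.007276) + 14(1.0087) = 28.223664 u; Δm = 0.254414 u; E_B = 236.99 MeV; E_B/A = 8.464 MeV
Si-28 has the higher binding energy per nucleon, so it is the more tightly bound nucleus.

Si-28; 8.46 MeV/nucleon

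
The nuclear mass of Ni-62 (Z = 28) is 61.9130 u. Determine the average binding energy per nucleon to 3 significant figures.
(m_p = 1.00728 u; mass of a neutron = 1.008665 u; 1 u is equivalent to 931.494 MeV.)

8.80 MeV/nucleon

Total constituent mass: 28 × 1.00728 + 34 × 1.008665 = 62.498450 u
The mass defect is 62.498450 − 61.9130 = 0.585450 u.
Binding energy = Δm·c² = 0.585450 × 931.494 MeV/u = 545.343 MeV
Dividing by A = 62 gives 8.796 MeV per nucleon.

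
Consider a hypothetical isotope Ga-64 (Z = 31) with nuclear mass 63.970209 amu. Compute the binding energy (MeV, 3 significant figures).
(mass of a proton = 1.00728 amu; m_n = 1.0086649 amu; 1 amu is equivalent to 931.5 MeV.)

504 MeV

With 31 protons and 33 neutrons (A = 64):
Mass of separated nucleons = 31(1.00728) + 33(1.0086649) = 31.22568 + 33.2859417 = 64.5116217 amu
Δm = 64.5116217 − 63.970209 = 0.5414127 amu
E_B = 0.5414127 × 931.5 = 504.326 MeV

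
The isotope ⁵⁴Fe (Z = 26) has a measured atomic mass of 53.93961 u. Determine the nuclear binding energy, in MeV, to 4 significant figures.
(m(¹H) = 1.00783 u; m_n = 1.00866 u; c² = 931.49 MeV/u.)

Z = 26, so N = A − Z = 54 − 26 = 28.
Σm = 26·m(¹H) + 28·m_n = 26.20358 + 28.24248 = 54.44606 u
Mass defect Δm = 54.44606 − 53.93961 = 0.50645 u
Converting to energy: 0.50645 u × 931.49 MeV/u = 471.753 MeV

471.8 MeV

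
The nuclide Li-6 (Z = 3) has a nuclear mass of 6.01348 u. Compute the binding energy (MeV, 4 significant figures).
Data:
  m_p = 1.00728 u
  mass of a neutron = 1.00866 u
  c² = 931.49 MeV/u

31.99 MeV

With 3 protons and 3 neutrons (A = 6):
Total constituent mass: 3 × 1.00728 + 3 × 1.00866 = 6.04782 u
Δm = 6.04782 − 6.01348 = 0.03434 u
Binding energy = Δm·c² = 0.03434 × 931.49 MeV/u = 31.9874 MeV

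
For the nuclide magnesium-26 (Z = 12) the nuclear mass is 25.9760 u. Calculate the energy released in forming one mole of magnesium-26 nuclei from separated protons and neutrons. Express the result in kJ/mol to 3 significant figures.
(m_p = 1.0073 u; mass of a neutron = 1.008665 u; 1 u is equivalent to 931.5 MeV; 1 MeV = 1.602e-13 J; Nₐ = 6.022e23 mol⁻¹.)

With 12 protons and 14 neutrons (A = 26):
Mass of separated nucleons = 12(1.0073) + 14(1.008665) = 12.0876 + 14.121310 = 26.208910 u
Mass defect Δm = 26.208910 − 25.9760 = 0.232910 u
E_B = 0.232910 × 931.5 = 216.956 MeV
Per nucleus in joules: 216.956 MeV × 1.602e-13 J/MeV = 3.4756e-11 J
Per mole: 3.4756e-11 J × 6.022e23 mol⁻¹ = 2.0930e+13 J/mol

2.09e+10 kJ/mol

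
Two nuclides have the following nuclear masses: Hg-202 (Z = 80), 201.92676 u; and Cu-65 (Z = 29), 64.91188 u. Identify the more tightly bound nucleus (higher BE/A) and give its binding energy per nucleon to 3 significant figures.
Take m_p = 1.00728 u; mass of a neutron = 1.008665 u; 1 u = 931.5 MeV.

Cu-65; 8.76 MeV/nucleon

Hg-202: Σm = 80(1.00728) + 122(1.008665) = 203.639530 u; Δm = 1.712770 u; E_B = 1595.4 MeV; E_B/A = 7.898 MeV
Cu-65: Σm = 29(1.00728) + 36(1.008665) = 65.523060 u; Δm = 0.611180 u; E_B = 569.31 MeV; E_B/A = 8.759 MeV
Cu-65 has the higher binding energy per nucleon, so it is the more tightly bound nucleus.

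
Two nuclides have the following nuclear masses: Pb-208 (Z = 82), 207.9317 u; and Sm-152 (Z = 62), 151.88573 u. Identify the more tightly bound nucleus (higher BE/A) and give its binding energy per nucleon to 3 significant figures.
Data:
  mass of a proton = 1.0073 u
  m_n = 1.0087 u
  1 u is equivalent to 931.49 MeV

Pb-208: Σm = 82(1.0073) + 126(1.0087) = 209.6948 u; Δm = 1.7631 u; E_B = 1642.3 MeV; E_B/A = 7.896 MeV
Sm-152: Σm = 62(1.0073) + 90(1.0087) = 153.2356 u; Δm = 1.34987 u; E_B = 1257.4 MeV; E_B/A = 8.272 MeV
Sm-152 has the higher binding energy per nucleon, so it is the more tightly bound nucleus.

Sm-152; 8.27 MeV/nucleon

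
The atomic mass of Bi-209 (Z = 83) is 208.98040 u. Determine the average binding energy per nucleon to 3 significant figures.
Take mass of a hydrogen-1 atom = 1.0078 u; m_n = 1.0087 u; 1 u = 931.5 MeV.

7.86 MeV/nucleon

Σm = 83·m(¹H) + 126·m_n = 83.6474 + 127.0962 = 210.7436 u
The mass defect is 210.7436 − 208.98040 = 1.76320 u.
E_B = 1.76320 × 931.5 = 1642.42 MeV
BE/A = 1642.42 MeV / 209 = 7.858 MeV/nucleon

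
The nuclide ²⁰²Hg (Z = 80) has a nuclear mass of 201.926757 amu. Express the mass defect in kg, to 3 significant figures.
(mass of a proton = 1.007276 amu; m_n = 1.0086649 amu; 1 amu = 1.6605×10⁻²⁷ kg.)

2.84e-27 kg

Σm = 80·m_p + 122·m_n = 80.582080 + 123.0571178 = 203.6391978 amu
Δm = 203.6391978 − 201.926757 = 1.7124408 amu
In SI units: 1.7124408 amu × 1.6605×10⁻²⁷ kg/amu = 2.8435e-27 kg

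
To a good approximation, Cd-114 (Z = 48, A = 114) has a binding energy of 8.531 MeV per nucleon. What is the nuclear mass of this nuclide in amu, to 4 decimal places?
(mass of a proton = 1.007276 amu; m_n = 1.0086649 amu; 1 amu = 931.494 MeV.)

Total binding energy = 114 × 8.531 = 972.534 MeV
Mass defect = 972.534 MeV / (931.494 MeV/amu) = 1.044058 amu
Constituent mass = 48(1.007276) + 66(1.0086649) = 114.9211314 amu
Nuclear mass = 114.9211314 − 1.044058 = 113.8770734 amu ≈ 113.8771 amu (to 4 decimal places)

113.8771 amu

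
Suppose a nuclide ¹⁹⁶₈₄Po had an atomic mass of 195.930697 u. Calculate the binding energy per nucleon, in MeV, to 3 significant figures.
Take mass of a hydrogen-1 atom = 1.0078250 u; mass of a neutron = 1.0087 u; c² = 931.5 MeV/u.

8.08 MeV/nucleon

The nucleus contains 84 protons and 196 − 84 = 112 neutrons.
Total constituent mass: 84 × 1.0078250 + 112 × 1.0087 = 197.6317000 u
The mass defect is 197.6317000 − 195.930697 = 1.7010030 u.
E_B = 1.7010030 × 931.5 = 1584.48 MeV
Dividing by A = 196 gives 8.084 MeV per nucleon.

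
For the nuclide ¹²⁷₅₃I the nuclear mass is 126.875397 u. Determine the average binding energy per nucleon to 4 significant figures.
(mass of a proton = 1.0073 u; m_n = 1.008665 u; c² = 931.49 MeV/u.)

8.455 MeV/nucleon

With 53 protons and 74 neutrons (A = 127):
Σm = 53·m_p + 74·m_n = 53.3869 + 74.641210 = 128.028110 u
Δm = 128.028110 − 126.875397 = 1.152713 u
E_B = 1.152713 × 931.49 = 1073.74 MeV
BE/A = 1073.74 MeV / 127 = 8.455 MeV/nucleon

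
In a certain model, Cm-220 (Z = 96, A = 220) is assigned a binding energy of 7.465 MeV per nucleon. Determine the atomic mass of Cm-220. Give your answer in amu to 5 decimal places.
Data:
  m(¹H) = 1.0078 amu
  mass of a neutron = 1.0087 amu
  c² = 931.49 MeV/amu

220.06451 amu

Total binding energy = 220 × 7.465 = 1642.300 MeV
Mass defect = 1642.300 MeV / (931.49 MeV/amu) = 1.7630892 amu
Constituent mass = 96(1.0078) + 124(1.0087) = 221.8276 amu
Atomic mass = 221.8276 − 1.7630892 = 220.0645108 amu ≈ 220.06451 amu (to 5 decimal places)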